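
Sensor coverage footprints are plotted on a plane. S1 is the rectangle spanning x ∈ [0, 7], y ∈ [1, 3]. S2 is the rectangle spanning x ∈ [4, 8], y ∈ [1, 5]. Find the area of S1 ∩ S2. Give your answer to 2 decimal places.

6.00

|S1∩S2|: x∈[4,7], y∈[1,3] → 3·2 = 6.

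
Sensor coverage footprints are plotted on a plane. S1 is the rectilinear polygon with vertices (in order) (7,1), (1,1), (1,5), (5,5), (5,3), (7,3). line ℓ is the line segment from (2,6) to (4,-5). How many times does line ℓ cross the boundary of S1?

The segment meets the boundary at (2.909,1), (2.182,5).

2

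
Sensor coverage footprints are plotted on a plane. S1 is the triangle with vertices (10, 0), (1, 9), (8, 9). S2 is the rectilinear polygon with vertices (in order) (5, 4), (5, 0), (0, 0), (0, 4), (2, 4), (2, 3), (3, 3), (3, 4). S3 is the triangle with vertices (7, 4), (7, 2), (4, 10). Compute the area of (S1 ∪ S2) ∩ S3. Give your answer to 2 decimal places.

The region (S1 ∪ S2) ∩ S3 is the polygon with vertices (4.5,9), (7,4), (7,3), (6.4,3.6), (4.375,9).
By the shoelace formula its area is 2.64.

2.64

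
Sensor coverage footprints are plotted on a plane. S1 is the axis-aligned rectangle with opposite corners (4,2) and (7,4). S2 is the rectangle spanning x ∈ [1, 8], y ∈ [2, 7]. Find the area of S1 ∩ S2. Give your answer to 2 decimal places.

|S1∩S2|: x∈[4,7], y∈[2,4] → 3·2 = 6.

6.00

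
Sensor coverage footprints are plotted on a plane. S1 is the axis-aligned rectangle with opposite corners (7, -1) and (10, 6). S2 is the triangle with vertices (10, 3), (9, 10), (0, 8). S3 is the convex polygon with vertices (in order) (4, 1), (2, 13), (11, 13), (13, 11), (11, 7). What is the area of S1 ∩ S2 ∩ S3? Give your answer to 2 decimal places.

The intersection is the polygon with vertices (9.571,6), (9.6,5.8), (7.684,4.158), (7,4.5), (7,6).
By the shoelace formula its area is 3.10.

3.10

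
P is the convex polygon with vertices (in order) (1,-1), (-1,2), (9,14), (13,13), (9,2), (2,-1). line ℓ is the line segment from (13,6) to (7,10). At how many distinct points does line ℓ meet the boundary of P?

1

The segment meets the boundary at (10.951,7.366).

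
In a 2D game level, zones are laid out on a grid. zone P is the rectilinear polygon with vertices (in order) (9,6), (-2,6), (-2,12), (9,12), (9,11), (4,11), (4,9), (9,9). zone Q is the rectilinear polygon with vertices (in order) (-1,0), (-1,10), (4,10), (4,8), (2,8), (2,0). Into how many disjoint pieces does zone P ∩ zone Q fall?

zone P ∩ zone Q is a single connected region.

1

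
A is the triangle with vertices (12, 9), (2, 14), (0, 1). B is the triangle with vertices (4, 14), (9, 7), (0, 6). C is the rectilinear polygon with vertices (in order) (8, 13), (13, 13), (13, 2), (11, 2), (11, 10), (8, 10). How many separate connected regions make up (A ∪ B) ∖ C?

1

(A ∪ B) ∖ C is a single connected region.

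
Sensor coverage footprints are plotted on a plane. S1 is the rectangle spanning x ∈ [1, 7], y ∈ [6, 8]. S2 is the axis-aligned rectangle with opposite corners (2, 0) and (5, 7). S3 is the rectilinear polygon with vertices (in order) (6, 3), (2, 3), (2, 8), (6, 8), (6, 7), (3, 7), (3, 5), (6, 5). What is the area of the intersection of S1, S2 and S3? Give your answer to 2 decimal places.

1.00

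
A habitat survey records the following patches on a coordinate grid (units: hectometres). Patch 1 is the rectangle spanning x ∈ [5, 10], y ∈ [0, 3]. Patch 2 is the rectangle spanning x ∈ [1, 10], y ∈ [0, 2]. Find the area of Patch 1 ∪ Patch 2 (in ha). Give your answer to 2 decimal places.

23.00

By inclusion–exclusion:
Individual areas: |Patch 1| = 15, |Patch 2| = 18.
|Patch 1∩Patch 2|: x∈[5,10], y∈[0,2] → 5·2 = 10.
|Patch 1 ∪ Patch 2| = 33 − 10 = 23.00.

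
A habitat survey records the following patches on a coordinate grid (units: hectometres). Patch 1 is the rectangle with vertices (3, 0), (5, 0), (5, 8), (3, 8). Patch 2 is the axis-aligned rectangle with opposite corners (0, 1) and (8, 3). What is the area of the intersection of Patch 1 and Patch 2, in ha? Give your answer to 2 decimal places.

4.00

|Patch 1∩Patch 2|: x∈[3,5], y∈[1,3] → 2·2 = 4.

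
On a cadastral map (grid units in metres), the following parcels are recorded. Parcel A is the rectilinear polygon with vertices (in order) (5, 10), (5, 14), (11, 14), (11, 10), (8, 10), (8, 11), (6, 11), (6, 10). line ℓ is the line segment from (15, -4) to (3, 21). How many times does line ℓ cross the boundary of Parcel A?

4

The segment meets the boundary at (6.36,14), (8,10.583), (8.28,10), (7.8,11).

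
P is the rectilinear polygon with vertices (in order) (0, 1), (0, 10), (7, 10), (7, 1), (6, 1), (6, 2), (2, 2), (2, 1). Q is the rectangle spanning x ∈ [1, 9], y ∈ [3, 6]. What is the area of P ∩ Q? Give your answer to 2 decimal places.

The intersection is the polygon with vertices (7,3), (1,3), (1,6), (7,6).
By the shoelace formula its area is 18.00.

18.00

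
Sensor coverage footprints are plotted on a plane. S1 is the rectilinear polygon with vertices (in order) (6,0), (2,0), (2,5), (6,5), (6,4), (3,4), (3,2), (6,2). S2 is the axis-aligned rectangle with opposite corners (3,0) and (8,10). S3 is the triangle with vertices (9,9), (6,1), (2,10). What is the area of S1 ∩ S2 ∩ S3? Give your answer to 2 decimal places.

1.78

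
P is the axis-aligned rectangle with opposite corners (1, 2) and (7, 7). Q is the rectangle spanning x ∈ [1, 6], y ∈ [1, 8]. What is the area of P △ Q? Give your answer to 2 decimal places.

|P∩Q|: x∈[1,6], y∈[2,7] → 5·5 = 25.
|P △ Q| = |P| + |Q| − 2·|P∩Q| = 30 + 35 − 50 = 15.00.

15.00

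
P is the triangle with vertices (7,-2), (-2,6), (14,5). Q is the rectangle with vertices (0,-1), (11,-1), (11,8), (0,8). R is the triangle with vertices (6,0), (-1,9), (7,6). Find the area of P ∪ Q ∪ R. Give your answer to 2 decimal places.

107.47

By inclusion–exclusion:
Individual areas: |P| = 59.5, |Q| = 99, |R| = 25.5.
|P∩Q| = 52.0035.
|P∩R| = 14.8598.
|Q∩R| = 24.5238.
|P∩Q∩R| = 14.8598.
|P ∪ Q ∪ R| = 184 − 91.3871 + 14.8598 = 107.47.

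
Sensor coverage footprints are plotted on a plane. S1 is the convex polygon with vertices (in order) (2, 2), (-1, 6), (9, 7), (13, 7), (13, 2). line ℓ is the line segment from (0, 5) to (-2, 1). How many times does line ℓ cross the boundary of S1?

1

The segment meets the boundary at (-0.1,4.8).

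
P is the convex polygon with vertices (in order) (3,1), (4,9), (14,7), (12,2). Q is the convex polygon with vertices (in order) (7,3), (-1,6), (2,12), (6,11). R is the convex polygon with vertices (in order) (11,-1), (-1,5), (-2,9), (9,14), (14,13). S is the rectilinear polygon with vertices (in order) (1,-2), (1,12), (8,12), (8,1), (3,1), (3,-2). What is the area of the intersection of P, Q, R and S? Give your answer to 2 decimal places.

The intersection is the polygon with vertices (7,3), (3.418,4.343), (4,9), (6.308,8.539).
By the shoelace formula its area is 14.96.

14.96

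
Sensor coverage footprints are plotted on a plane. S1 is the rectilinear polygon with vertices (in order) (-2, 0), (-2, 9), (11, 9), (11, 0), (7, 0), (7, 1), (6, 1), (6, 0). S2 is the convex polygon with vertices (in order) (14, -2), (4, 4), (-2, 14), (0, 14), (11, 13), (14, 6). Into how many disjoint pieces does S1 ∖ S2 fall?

1

S1 ∖ S2 is a single connected region.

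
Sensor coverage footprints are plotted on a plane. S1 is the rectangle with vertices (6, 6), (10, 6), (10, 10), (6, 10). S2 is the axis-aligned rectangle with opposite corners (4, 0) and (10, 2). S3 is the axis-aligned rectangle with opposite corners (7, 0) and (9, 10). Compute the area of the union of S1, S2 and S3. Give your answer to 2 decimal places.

36.00

By inclusion–exclusion:
Individual areas: |S1| = 16, |S2| = 12, |S3| = 20.
|S1∩S2| = 0 (no overlap).
|S1∩S3|: x∈[7,9], y∈[6,10] → 2·4 = 8.
|S2∩S3|: x∈[7,9], y∈[0,2] → 2·2 = 4.
|S1∩S2∩S3| = 0.
|S1 ∪ S2 ∪ S3| = 48 − 12 + 0 = 36.00.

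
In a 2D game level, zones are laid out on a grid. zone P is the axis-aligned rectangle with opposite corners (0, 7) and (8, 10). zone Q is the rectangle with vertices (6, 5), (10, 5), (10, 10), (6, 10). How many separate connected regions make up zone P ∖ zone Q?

1

zone P ∖ zone Q is a single connected region.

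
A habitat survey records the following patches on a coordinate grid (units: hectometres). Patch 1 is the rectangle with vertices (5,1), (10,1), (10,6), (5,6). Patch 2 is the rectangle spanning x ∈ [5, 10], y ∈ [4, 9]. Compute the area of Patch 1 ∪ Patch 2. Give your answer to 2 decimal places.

By inclusion–exclusion:
Individual areas: |Patch 1| = 25, |Patch 2| = 25.
|Patch 1∩Patch 2|: x∈[5,10], y∈[4,6] → 5·2 = 10.
|Patch 1 ∪ Patch 2| = 50 − 10 = 40.00.

40.00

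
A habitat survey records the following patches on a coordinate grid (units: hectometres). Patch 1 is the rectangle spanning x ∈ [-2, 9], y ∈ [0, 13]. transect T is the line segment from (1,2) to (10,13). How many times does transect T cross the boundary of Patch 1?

1

The segment meets the boundary at (9,11.778).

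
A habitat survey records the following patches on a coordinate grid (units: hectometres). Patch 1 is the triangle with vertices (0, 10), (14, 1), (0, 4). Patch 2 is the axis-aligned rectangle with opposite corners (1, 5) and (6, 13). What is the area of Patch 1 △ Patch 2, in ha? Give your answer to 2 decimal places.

54.50

|Patch 1| = 42, |Patch 2| = 40, |Patch 1∩Patch 2| = 13.75.
|Patch 1 △ Patch 2| = |Patch 1| + |Patch 2| − 2·|Patch 1∩Patch 2| = 42 + 40 − 27.5 = 54.50.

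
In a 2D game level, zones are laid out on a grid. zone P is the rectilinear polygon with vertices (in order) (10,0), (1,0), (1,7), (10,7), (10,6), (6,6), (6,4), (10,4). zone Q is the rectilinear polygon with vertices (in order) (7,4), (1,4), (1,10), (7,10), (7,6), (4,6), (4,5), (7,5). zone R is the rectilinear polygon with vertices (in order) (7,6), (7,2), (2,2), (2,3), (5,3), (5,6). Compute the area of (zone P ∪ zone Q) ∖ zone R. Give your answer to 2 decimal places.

|zone P ∪ zone Q| = 74.
|(zone P ∪ zone Q) ∩ zone R| = 10.
|(zone P ∪ zone Q) ∖ zone R| = 74 − 10 = 64.00.

64.00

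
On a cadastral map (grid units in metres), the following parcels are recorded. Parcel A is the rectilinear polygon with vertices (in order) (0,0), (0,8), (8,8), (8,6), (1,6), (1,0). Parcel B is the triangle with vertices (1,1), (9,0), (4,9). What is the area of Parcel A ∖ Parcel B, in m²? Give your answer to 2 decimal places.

18.28

|Parcel A| = 22, |Parcel A∩Parcel B| = 3.7222.
|Parcel A ∖ Parcel B| = |Parcel A| − |Parcel A∩Parcel B| = 22 − 3.7222 = 18.28.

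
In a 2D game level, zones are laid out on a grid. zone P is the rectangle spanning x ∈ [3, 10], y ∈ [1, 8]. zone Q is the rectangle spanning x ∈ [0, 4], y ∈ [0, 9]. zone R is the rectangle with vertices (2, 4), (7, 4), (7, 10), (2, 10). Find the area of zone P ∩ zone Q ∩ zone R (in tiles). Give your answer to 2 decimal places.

4.00

The intersection is the polygon with vertices (3,8), (4,8), (4,4), (3,4).
By the shoelace formula its area is 4.00.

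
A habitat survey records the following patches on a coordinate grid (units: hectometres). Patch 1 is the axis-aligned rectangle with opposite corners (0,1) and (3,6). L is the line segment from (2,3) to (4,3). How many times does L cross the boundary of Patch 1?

The segment meets the boundary at (3,3).

1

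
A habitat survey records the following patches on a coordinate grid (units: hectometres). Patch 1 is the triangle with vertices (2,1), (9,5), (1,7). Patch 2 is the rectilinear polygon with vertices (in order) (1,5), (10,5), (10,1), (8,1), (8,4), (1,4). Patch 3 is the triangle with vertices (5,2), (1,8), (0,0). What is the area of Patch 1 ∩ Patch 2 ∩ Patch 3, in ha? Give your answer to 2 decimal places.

The intersection is the polygon with vertices (1.5,4), (1.333,5), (3,5), (3.667,4).
By the shoelace formula its area is 1.92.

1.92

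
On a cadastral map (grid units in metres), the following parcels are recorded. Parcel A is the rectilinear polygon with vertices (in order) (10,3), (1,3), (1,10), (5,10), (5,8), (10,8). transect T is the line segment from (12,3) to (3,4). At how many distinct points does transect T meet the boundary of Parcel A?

The segment meets the boundary at (10,3.222).

1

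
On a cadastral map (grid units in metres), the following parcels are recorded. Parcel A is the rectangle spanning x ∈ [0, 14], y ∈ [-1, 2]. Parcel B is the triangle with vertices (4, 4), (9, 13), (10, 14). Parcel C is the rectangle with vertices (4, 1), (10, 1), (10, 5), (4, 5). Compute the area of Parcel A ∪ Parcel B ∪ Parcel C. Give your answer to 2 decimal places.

By inclusion–exclusion:
Individual areas: |Parcel A| = 42, |Parcel B| = 2, |Parcel C| = 24.
|Parcel A∩Parcel B| = 0.
|Parcel A∩Parcel C|: x∈[4,10], y∈[1,2] → 6·1 = 6.
|Parcel B∩Parcel C| = 0.0222.
|Parcel A∩Parcel B∩Parcel C| = 0.
|Parcel A ∪ Parcel B ∪ Parcel C| = 68 − 6.0222 + 0 = 61.98.

61.98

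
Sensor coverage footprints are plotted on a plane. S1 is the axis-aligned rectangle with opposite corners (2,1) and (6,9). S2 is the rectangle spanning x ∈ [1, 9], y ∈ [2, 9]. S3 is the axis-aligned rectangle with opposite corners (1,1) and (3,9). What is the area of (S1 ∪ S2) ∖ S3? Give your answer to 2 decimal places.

|S1 ∪ S2| = 60.
|(S1 ∪ S2) ∩ S3| = 15.
|(S1 ∪ S2) ∖ S3| = 60 − 15 = 45.00.

45.00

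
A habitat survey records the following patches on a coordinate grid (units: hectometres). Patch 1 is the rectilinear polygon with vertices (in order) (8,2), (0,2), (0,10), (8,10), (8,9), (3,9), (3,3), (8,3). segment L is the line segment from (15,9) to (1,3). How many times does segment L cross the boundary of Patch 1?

The segment meets the boundary at (3,3.857).

1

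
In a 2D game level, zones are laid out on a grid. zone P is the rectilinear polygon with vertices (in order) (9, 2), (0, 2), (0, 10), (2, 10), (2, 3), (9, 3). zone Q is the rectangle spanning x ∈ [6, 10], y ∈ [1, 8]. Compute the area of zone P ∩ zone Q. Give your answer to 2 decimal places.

3.00

The intersection is the polygon with vertices (6,2), (6,3), (9,3), (9,2).
By the shoelace formula its area is 3.00.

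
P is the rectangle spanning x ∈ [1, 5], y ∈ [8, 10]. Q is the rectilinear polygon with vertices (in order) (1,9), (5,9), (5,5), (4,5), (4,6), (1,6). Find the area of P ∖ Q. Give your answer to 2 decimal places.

4.00

|P| = 8, |P∩Q| = 4.
|P ∖ Q| = |P| − |P∩Q| = 8 − 4 = 4.00.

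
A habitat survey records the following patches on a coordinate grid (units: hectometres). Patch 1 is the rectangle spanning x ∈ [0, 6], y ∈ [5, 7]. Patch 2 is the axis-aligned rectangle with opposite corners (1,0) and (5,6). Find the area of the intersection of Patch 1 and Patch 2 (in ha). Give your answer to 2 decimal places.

|Patch 1∩Patch 2|: x∈[1,5], y∈[5,6] → 4·1 = 4.

4.00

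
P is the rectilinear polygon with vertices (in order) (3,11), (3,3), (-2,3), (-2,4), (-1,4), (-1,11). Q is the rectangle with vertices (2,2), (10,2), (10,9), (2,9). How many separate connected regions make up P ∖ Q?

P ∖ Q is a single connected region.

1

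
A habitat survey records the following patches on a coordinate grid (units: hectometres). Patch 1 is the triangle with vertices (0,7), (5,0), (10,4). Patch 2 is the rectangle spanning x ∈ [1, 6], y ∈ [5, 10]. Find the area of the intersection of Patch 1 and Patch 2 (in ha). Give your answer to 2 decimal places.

The intersection is the polygon with vertices (1,5.6), (1,6.7), (6,5.2), (6,5), (1.429,5).
By the shoelace formula its area is 4.62.

4.62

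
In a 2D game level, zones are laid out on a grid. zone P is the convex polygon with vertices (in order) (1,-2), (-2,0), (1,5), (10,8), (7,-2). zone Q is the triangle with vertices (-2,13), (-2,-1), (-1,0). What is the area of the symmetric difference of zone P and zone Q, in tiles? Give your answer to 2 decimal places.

77.12

|zone P| = 72, |zone Q| = 7, |zone P∩zone Q| = 0.9386.
|zone P △ zone Q| = |zone P| + |zone Q| − 2·|zone P∩zone Q| = 72 + 7 − 1.8773 = 77.12.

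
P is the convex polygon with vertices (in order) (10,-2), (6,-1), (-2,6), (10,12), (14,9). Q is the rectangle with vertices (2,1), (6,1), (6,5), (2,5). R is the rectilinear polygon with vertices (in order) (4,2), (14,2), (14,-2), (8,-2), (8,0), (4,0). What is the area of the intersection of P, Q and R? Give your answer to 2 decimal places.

2.00

The intersection is the polygon with vertices (6,1), (4,1), (4,2), (6,2).
By the shoelace formula its area is 2.00.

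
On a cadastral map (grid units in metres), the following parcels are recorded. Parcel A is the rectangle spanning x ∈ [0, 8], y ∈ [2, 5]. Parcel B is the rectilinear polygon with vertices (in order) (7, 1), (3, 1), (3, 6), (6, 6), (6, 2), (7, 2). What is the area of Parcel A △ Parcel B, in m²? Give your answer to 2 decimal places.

|Parcel A| = 24, |Parcel B| = 16, |Parcel A∩Parcel B| = 9.
|Parcel A △ Parcel B| = |Parcel A| + |Parcel B| − 2·|Parcel A∩Parcel B| = 24 + 16 − 18 = 22.00.

22.00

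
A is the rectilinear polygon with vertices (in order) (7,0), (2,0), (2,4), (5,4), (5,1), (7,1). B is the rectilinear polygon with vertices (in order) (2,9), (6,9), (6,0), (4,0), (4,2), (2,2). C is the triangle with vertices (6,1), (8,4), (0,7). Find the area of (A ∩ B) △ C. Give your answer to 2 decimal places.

|A ∩ B| = 9.
|(A ∩ B) ∩ C| = 2.
|(A ∩ B) △ C| = 9 + 15 − 4 = 20.00.

20.00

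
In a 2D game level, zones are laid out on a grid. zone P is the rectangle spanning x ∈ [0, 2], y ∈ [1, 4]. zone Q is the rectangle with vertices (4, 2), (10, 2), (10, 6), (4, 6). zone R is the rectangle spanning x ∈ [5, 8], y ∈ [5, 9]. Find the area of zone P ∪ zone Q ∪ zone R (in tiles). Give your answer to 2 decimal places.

By inclusion–exclusion:
Individual areas: |zone P| = 6, |zone Q| = 24, |zone R| = 12.
|zone P∩zone Q| = 0 (no overlap).
|zone P∩zone R| = 0 (no overlap).
|zone Q∩zone R|: x∈[5,8], y∈[5,6] → 3·1 = 3.
|zone P∩zone Q∩zone R| = 0.
|zone P ∪ zone Q ∪ zone R| = 42 − 3 + 0 = 39.00.

39.00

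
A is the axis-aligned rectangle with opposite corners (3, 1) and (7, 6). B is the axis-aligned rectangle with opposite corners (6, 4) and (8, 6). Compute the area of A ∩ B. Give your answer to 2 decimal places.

|A∩B|: x∈[6,7], y∈[4,6] → 1·2 = 2.

2.00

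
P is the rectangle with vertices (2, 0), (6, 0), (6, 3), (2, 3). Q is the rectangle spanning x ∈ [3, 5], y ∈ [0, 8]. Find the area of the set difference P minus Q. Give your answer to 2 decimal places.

6.00

|P∩Q|: x∈[3,5], y∈[0,3] → 2·3 = 6.
|P| = 12.
|P ∖ Q| = |P| − |P∩Q| = 12 − 6 = 6.00.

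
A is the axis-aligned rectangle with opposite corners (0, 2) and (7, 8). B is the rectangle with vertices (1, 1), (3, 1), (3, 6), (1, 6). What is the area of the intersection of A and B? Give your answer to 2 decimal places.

8.00

|A∩B|: x∈[1,3], y∈[2,6] → 2·4 = 8.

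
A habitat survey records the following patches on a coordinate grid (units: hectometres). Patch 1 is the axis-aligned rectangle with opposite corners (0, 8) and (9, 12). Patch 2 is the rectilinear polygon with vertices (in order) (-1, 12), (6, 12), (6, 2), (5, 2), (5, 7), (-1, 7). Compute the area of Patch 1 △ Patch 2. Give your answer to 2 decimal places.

|Patch 1| = 36, |Patch 2| = 40, |Patch 1∩Patch 2| = 24.
|Patch 1 △ Patch 2| = |Patch 1| + |Patch 2| − 2·|Patch 1∩Patch 2| = 36 + 40 − 48 = 28.00.

28.00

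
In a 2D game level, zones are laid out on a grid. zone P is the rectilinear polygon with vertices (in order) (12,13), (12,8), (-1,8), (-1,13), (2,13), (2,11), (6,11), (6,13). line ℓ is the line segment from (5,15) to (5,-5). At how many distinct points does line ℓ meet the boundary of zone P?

The segment meets the boundary at (5,8), (5,11).

2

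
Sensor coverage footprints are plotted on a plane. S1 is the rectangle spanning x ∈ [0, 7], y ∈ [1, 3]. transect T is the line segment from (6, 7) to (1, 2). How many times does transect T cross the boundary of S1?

The segment meets the boundary at (2,3).

1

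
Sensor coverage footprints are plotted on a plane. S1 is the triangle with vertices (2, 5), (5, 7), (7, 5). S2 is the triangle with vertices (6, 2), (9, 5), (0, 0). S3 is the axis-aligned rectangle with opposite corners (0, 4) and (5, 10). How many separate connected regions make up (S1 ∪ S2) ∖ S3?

(S1 ∪ S2) ∖ S3 splits into 2 disjoint pieces (area 2, area 6).

2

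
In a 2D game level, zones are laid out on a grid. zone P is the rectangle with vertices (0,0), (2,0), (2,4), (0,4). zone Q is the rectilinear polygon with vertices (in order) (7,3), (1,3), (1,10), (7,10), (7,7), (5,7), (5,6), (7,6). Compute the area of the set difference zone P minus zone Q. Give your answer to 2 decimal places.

|zone P| = 8, |zone P∩zone Q| = 1.
|zone P ∖ zone Q| = |zone P| − |zone P∩zone Q| = 8 − 1 = 7.00.

7.00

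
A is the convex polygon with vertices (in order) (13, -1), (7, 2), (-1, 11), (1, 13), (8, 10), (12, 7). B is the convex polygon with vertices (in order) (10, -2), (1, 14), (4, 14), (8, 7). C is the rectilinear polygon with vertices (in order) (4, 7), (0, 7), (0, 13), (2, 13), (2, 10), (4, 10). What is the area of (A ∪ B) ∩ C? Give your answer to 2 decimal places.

13.74

|A ∪ B| = 94.6992.
|(A ∪ B) ∩ C| = 13.74.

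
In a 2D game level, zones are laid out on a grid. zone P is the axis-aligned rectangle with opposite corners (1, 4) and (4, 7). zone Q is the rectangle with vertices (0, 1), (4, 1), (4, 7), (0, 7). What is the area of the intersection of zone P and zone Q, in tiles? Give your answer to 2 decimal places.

|zone P∩zone Q|: x∈[1,4], y∈[4,7] → 3·3 = 9.

9.00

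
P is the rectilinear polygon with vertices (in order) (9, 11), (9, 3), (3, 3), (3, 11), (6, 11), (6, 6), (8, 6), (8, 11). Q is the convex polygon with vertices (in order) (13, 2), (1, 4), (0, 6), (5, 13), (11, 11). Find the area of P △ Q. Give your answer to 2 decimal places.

|P| = 38, |Q| = 91.5, |P∩Q| = 36.4381.
|P △ Q| = |P| + |Q| − 2·|P∩Q| = 38 + 91.5 − 72.8762 = 56.62.

56.62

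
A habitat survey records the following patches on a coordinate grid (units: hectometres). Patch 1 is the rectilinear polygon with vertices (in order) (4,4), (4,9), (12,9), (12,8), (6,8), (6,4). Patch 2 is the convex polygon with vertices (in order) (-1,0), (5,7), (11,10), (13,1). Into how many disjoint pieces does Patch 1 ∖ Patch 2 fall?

2

Patch 1 ∖ Patch 2 splits into 2 disjoint pieces (area 6.3333, area 0.6667).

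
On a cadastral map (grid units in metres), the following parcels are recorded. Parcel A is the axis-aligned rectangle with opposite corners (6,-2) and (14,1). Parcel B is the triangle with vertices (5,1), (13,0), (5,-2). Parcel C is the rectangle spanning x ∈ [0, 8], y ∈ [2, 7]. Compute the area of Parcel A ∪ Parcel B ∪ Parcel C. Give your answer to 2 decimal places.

By inclusion–exclusion:
Individual areas: |Parcel A| = 24, |Parcel B| = 12, |Parcel C| = 40.
|Parcel A∩Parcel B| = 9.1875.
|Parcel A∩Parcel C| = 0 (no overlap).
|Parcel B∩Parcel C| = 0.
|Parcel A∩Parcel B∩Parcel C| = 0.
|Parcel A ∪ Parcel B ∪ Parcel C| = 76 − 9.1875 + 0 = 66.81.

66.81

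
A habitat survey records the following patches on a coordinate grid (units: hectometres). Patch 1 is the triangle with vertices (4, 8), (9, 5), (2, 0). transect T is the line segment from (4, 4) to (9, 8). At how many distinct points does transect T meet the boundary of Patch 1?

1

The segment meets the boundary at (6.857,6.286).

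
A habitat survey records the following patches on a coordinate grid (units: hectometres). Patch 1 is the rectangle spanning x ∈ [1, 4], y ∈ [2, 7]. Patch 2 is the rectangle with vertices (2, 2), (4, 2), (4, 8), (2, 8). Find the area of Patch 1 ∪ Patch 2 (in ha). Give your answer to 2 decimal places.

By inclusion–exclusion:
Individual areas: |Patch 1| = 15, |Patch 2| = 12.
|Patch 1∩Patch 2|: x∈[2,4], y∈[2,7] → 2·5 = 10.
|Patch 1 ∪ Patch 2| = 27 − 10 = 17.00.

17.00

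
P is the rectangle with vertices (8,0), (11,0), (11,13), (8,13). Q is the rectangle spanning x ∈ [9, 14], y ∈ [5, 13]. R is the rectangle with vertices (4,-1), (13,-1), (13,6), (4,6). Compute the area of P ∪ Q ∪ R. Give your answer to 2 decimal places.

By inclusion–exclusion:
Individual areas: |P| = 39, |Q| = 40, |R| = 63.
|P∩Q|: x∈[9,11], y∈[5,13] → 2·8 = 16.
|P∩R|: x∈[8,11], y∈[0,6] → 3·6 = 18.
|Q∩R|: x∈[9,13], y∈[5,6] → 4·1 = 4.
|P∩Q∩R| = 2.
|P ∪ Q ∪ R| = 142 − 38 + 2 = 106.00.

106.00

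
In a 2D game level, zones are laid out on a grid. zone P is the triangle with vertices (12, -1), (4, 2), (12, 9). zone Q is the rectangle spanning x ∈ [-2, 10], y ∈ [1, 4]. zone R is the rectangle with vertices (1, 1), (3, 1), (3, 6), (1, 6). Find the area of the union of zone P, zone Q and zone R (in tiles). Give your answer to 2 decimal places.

By inclusion–exclusion:
Individual areas: |zone P| = 40, |zone Q| = 36, |zone R| = 10.
|zone P∩zone Q| = 14.381.
|zone P∩zone R| = 0.
|zone Q∩zone R|: x∈[1,3], y∈[1,4] → 2·3 = 6.
|zone P∩zone Q∩zone R| = 0.
|zone P ∪ zone Q ∪ zone R| = 86 − 20.381 + 0 = 65.62.

65.62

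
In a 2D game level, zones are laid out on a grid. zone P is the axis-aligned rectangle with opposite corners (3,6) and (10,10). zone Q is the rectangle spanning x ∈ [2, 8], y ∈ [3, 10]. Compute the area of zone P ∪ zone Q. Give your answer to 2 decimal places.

50.00

By inclusion–exclusion:
Individual areas: |zone P| = 28, |zone Q| = 42.
|zone P∩zone Q|: x∈[3,8], y∈[6,10] → 5·4 = 20.
|zone P ∪ zone Q| = 70 − 20 = 50.00.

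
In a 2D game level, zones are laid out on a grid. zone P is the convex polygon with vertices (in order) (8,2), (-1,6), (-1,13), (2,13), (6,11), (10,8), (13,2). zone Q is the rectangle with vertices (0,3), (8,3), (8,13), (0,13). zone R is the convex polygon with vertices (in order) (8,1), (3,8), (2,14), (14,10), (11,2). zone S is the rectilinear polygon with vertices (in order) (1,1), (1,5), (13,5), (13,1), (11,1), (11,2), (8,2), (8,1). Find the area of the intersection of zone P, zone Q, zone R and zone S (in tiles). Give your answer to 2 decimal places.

4.29

The intersection is the polygon with vertices (8,3), (6.571,3), (5.143,5), (8,5).
By the shoelace formula its area is 4.29.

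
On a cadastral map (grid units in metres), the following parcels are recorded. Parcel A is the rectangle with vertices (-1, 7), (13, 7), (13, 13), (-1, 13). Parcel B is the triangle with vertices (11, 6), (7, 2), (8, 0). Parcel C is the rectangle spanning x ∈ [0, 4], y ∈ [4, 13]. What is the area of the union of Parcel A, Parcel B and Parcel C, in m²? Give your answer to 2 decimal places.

By inclusion–exclusion:
Individual areas: |Parcel A| = 84, |Parcel B| = 6, |Parcel C| = 36.
|Parcel A∩Parcel B| = 0.
|Parcel A∩Parcel C|: x∈[0,4], y∈[7,13] → 4·6 = 24.
|Parcel B∩Parcel C| = 0.
|Parcel A∩Parcel B∩Parcel C| = 0.
|Parcel A ∪ Parcel B ∪ Parcel C| = 126 − 24 + 0 = 102.00.

102.00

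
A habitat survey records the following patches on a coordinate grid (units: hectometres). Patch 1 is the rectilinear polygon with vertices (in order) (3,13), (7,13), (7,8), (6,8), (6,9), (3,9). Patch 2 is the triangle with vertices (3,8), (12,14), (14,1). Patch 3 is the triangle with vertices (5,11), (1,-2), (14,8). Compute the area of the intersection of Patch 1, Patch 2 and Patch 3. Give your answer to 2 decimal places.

The intersection is the polygon with vertices (6,8), (6,9), (4.5,9), (6.667,10.444), (7,10.333), (7,8).
By the shoelace formula its area is 3.03.

3.03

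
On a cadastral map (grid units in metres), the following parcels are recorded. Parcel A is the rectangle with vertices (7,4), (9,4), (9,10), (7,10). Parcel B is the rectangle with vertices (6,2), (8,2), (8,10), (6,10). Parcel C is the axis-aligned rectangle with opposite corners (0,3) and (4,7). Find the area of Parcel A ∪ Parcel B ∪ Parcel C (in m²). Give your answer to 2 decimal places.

By inclusion–exclusion:
Individual areas: |Parcel A| = 12, |Parcel B| = 16, |Parcel C| = 16.
|Parcel A∩Parcel B|: x∈[7,8], y∈[4,10] → 1·6 = 6.
|Parcel A∩Parcel C| = 0 (no overlap).
|Parcel B∩Parcel C| = 0 (no overlap).
|Parcel A∩Parcel B∩Parcel C| = 0.
|Parcel A ∪ Parcel B ∪ Parcel C| = 44 − 6 + 0 = 38.00.

38.00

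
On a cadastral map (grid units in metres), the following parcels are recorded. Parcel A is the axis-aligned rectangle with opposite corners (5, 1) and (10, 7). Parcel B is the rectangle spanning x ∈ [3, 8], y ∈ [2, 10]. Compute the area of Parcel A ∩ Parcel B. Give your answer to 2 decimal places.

15.00

|Parcel A∩Parcel B|: x∈[5,8], y∈[2,7] → 3·5 = 15.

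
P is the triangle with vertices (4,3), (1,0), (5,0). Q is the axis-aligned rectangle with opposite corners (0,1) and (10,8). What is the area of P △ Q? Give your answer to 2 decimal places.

|P| = 6, |Q| = 70, |P∩Q| = 2.6667.
|P △ Q| = |P| + |Q| − 2·|P∩Q| = 6 + 70 − 5.3333 = 70.67.

70.67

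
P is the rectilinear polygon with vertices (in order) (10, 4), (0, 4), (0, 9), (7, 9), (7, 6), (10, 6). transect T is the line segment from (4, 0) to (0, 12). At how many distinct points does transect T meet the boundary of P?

2

The segment meets the boundary at (1,9), (2.667,4).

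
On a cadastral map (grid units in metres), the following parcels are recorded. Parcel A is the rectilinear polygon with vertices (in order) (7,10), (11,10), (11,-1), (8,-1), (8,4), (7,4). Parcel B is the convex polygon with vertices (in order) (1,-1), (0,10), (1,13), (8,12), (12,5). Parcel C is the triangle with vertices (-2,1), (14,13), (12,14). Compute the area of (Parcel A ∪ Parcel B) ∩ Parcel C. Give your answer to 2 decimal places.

10.41

The region (Parcel A ∪ Parcel B) ∩ Parcel C is the polygon with vertices (0.599,3.413), (8.64,10.88), (9.143,10), (10,10), (0.638,2.979).
By the shoelace formula its area is 10.41.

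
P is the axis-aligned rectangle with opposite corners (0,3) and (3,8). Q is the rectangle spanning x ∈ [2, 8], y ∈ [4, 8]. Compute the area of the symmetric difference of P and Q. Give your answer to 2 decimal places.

31.00

|P∩Q|: x∈[2,3], y∈[4,8] → 1·4 = 4.
|P △ Q| = |P| + |Q| − 2·|P∩Q| = 15 + 24 − 8 = 31.00.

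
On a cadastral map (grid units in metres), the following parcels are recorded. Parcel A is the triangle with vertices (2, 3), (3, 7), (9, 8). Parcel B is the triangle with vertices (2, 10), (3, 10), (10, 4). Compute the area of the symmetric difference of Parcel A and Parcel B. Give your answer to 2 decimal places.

|Parcel A| = 11.5, |Parcel B| = 3, |Parcel A∩Parcel B| = 0.4736.
|Parcel A △ Parcel B| = |Parcel A| + |Parcel B| − 2·|Parcel A∩Parcel B| = 11.5 + 3 − 0.9472 = 13.55.

13.55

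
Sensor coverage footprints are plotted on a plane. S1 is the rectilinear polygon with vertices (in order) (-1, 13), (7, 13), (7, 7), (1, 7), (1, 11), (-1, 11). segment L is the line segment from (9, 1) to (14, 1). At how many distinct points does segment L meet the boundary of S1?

0

The segment lies entirely outside S1 and never meets its boundary.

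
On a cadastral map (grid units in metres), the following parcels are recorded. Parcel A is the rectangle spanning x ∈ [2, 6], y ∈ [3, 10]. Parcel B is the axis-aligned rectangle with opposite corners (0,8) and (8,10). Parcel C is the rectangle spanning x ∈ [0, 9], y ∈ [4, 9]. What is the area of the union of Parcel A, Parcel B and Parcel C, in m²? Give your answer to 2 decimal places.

57.00

By inclusion–exclusion:
Individual areas: |Parcel A| = 28, |Parcel B| = 16, |Parcel C| = 45.
|Parcel A∩Parcel B|: x∈[2,6], y∈[8,10] → 4·2 = 8.
|Parcel A∩Parcel C|: x∈[2,6], y∈[4,9] → 4·5 = 20.
|Parcel B∩Parcel C|: x∈[0,8], y∈[8,9] → 8·1 = 8.
|Parcel A∩Parcel B∩Parcel C| = 4.
|Parcel A ∪ Parcel B ∪ Parcel C| = 89 − 36 + 4 = 57.00.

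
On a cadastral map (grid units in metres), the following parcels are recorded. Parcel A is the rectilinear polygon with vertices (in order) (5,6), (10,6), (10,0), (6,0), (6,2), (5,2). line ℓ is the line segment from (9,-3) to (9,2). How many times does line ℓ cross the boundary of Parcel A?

1

The segment meets the boundary at (9,0).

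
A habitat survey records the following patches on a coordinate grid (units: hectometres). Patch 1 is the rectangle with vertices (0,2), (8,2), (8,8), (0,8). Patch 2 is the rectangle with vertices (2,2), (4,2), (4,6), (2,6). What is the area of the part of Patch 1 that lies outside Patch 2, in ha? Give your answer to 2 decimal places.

40.00

|Patch 1∩Patch 2|: x∈[2,4], y∈[2,6] → 2·4 = 8.
|Patch 1| = 48.
|Patch 1 ∖ Patch 2| = |Patch 1| − |Patch 1∩Patch 2| = 48 − 8 = 40.00.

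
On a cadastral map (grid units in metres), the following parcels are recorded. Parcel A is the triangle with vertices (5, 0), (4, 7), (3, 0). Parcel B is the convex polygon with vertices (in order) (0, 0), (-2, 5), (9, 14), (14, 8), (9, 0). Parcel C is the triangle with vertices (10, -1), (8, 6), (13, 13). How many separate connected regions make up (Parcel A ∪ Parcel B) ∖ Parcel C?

2

(Parcel A ∪ Parcel B) ∖ Parcel C splits into 2 disjoint pieces (area 106.0397, area 7.2715).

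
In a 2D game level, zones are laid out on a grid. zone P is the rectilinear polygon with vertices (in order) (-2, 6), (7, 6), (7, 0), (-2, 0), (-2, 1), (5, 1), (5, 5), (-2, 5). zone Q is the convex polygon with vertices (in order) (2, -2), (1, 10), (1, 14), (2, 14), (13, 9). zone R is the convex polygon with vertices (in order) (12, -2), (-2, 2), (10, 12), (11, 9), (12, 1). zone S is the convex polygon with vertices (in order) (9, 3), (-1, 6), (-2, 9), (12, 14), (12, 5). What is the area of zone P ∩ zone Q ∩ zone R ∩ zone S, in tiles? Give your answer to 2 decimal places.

6.94

The intersection is the polygon with vertices (5,5), (2.333,5), (1.794,5.162), (2.8,6), (7,6), (7,3.6), (5,4.2).
By the shoelace formula its area is 6.94.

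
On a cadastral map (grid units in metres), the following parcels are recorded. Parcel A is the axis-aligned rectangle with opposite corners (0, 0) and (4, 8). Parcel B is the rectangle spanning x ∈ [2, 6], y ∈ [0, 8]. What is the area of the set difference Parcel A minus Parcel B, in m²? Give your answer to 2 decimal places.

|Parcel A∩Parcel B|: x∈[2,4], y∈[0,8] → 2·8 = 16.
|Parcel A| = 32.
|Parcel A ∖ Parcel B| = |Parcel A| − |Parcel A∩Parcel B| = 32 − 16 = 16.00.

16.00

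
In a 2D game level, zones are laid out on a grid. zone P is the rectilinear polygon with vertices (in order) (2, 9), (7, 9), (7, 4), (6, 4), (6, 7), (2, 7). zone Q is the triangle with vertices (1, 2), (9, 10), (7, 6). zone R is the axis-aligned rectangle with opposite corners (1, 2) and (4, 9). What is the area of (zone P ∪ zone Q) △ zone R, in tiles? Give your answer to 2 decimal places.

29.17

|zone P ∪ zone Q| = 19.1667.
|(zone P ∪ zone Q) ∩ zone R| = 5.5.
|(zone P ∪ zone Q) △ zone R| = 19.1667 + 21 − 11 = 29.17.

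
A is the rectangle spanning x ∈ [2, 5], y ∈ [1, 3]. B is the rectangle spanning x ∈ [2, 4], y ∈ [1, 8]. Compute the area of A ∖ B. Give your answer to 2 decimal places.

2.00

|A∩B|: x∈[2,4], y∈[1,3] → 2·2 = 4.
|A| = 6.
|A ∖ B| = |A| − |A∩B| = 6 − 4 = 2.00.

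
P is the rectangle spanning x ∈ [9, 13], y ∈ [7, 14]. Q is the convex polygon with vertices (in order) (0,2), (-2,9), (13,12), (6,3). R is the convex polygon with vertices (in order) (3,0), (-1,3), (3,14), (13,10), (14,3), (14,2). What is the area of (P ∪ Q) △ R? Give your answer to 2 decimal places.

88.64

|P ∪ Q| = 98.3222.
|(P ∪ Q) ∩ R| = 76.5895.
|(P ∪ Q) △ R| = 98.3222 + 143.5 − 153.179 = 88.64.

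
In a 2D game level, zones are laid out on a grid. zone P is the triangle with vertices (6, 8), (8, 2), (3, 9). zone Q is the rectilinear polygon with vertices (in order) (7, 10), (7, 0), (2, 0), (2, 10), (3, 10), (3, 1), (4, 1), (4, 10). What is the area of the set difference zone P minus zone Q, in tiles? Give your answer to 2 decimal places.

|zone P| = 8, |zone P∩zone Q| = 6.6667.
|zone P ∖ zone Q| = |zone P| − |zone P∩zone Q| = 8 − 6.6667 = 1.33.

1.33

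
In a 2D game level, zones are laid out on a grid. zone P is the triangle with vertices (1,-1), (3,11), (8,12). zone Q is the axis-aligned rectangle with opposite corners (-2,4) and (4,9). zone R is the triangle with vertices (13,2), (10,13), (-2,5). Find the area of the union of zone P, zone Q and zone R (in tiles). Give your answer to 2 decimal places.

104.56

By inclusion–exclusion:
Individual areas: |zone P| = 29, |zone Q| = 30, |zone R| = 78.
|zone P∩zone Q| = 8.6621.
|zone P∩zone R| = 16.1441.
|zone Q∩zone R| = 15.5.
|zone P∩zone Q∩zone R| = 7.8637.
|zone P ∪ zone Q ∪ zone R| = 137 − 40.3062 + 7.8637 = 104.56.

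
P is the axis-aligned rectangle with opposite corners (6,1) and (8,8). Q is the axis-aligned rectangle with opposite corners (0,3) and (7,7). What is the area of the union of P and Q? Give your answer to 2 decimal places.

38.00

By inclusion–exclusion:
Individual areas: |P| = 14, |Q| = 28.
|P∩Q|: x∈[6,7], y∈[3,7] → 1·4 = 4.
|P ∪ Q| = 42 − 4 = 38.00.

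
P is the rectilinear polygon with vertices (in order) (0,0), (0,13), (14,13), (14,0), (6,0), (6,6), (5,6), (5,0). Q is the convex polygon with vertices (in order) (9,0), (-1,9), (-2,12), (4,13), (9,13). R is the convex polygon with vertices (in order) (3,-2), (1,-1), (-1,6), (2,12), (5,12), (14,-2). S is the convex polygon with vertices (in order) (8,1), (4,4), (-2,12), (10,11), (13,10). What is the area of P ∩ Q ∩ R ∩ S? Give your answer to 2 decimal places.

47.77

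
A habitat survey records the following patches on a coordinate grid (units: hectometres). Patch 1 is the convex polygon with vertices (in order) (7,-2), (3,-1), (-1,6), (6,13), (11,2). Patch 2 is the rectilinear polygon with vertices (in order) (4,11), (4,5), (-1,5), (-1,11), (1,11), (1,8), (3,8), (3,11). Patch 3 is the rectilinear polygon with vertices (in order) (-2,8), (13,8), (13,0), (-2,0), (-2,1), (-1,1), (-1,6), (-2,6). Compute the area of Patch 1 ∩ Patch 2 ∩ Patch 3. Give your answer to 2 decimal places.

The intersection is the polygon with vertices (1,8), (3,8), (4,8), (4,5), (-0.429,5), (-1,6).
By the shoelace formula its area is 12.71.

12.71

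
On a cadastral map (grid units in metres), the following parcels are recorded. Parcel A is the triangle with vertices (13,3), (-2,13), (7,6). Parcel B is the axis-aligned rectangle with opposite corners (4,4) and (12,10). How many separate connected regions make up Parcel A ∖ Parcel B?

Parcel A ∖ Parcel B splits into 2 disjoint pieces (area 0.25, area 2).

2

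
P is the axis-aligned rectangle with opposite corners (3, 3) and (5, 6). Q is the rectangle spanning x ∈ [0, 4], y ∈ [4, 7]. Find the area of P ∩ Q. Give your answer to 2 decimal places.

2.00

|P∩Q|: x∈[3,4], y∈[4,6] → 1·2 = 2.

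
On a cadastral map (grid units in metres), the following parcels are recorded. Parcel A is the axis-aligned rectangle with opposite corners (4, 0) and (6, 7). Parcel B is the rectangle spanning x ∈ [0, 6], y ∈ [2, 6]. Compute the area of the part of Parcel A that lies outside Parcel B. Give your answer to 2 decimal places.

6.00

|Parcel A∩Parcel B|: x∈[4,6], y∈[2,6] → 2·4 = 8.
|Parcel A| = 14.
|Parcel A ∖ Parcel B| = |Parcel A| − |Parcel A∩Parcel B| = 14 − 8 = 6.00.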